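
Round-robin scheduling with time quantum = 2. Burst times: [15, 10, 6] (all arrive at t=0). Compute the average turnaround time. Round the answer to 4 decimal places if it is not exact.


Time quantum = 2
Execution trace:
  J1 runs 2 units, time = 2
  J2 runs 2 units, time = 4
  J3 runs 2 units, time = 6
  J1 runs 2 units, time = 8
  J2 runs 2 units, time = 10
  J3 runs 2 units, time = 12
  J1 runs 2 units, time = 14
  J2 runs 2 units, time = 16
  J3 runs 2 units, time = 18
  J1 runs 2 units, time = 20
  J2 runs 2 units, time = 22
  J1 runs 2 units, time = 24
  J2 runs 2 units, time = 26
  J1 runs 2 units, time = 28
  J1 runs 2 units, time = 30
  J1 runs 1 units, time = 31
Finish times: [31, 26, 18]
Average turnaround = 75/3 = 25.0

25.0


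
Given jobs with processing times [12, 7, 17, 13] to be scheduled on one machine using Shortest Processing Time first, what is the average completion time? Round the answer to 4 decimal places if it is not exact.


Sort jobs by processing time (SPT order): [7, 12, 13, 17]
Compute completion times sequentially:
  Job 1: processing = 7, completes at 7
  Job 2: processing = 12, completes at 19
  Job 3: processing = 13, completes at 32
  Job 4: processing = 17, completes at 49
Sum of completion times = 107
Average completion time = 107/4 = 26.75

26.75


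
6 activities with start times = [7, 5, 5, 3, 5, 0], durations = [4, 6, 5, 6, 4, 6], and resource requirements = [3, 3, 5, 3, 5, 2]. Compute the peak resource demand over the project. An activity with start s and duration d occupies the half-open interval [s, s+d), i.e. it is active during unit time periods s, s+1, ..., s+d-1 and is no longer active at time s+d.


Each activity i is active on [start_i, start_i + duration_i).
Compute total resource usage per time slot:
  t=0: active resources = [2], total = 2
  t=1: active resources = [2], total = 2
  t=2: active resources = [2], total = 2
  t=3: active resources = [3, 2], total = 5
  t=4: active resources = [3, 2], total = 5
  t=5: active resources = [3, 5, 3, 5, 2], total = 18
  t=6: active resources = [3, 5, 3, 5], total = 16
  t=7: active resources = [3, 3, 5, 3, 5], total = 19
  t=8: active resources = [3, 3, 5, 3, 5], total = 19
  t=9: active resources = [3, 3, 5], total = 11
  t=10: active resources = [3, 3], total = 6
Peak resource demand = 19

19


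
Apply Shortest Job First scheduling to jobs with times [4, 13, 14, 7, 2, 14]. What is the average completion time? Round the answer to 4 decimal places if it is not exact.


SJF order (ascending): [2, 4, 7, 13, 14, 14]
Completion times:
  Job 1: burst=2, C=2
  Job 2: burst=4, C=6
  Job 3: burst=7, C=13
  Job 4: burst=13, C=26
  Job 5: burst=14, C=40
  Job 6: burst=14, C=54
Average completion = 141/6 = 23.5

23.5


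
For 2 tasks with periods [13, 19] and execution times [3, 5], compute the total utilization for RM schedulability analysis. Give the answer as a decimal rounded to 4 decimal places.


Compute individual utilizations (exact fractions):
  Task 1: C/T = 3/13 (approx. 0.2308)
  Task 2: C/T = 5/19 (approx. 0.2632)
Total utilization U = 3/13 + 5/19 = 122/247
Rounded to 4 decimal places: U = 0.4939
RM (Liu & Layland) bound for 2 tasks = 0.828427; compare with U = 122/247 (approx. 0.493927)
U <= bound, so schedulable by RM sufficient condition.

0.4939


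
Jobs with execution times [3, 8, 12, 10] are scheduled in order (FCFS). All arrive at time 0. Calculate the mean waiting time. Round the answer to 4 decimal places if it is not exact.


FCFS order (as given): [3, 8, 12, 10]
Waiting times:
  Job 1: wait = 0
  Job 2: wait = 3
  Job 3: wait = 11
  Job 4: wait = 23
Sum of waiting times = 37
Average waiting time = 37/4 = 9.25

9.25


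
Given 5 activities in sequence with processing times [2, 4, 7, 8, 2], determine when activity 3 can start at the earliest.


Activity 3 starts after activities 1 through 2 complete.
Predecessor durations: [2, 4]
ES = 2 + 4 = 6

6


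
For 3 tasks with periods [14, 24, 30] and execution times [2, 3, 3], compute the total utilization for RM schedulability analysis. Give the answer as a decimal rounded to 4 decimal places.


Compute individual utilizations (exact fractions):
  Task 1: C/T = 2/14 = 1/7 (approx. 0.1429)
  Task 2: C/T = 3/24 = 1/8 (approx. 0.125)
  Task 3: C/T = 3/30 = 1/10 (approx. 0.1)
Total utilization U = 1/7 + 1/8 + 1/10 = 103/280
Rounded to 4 decimal places: U = 0.3679
RM (Liu & Layland) bound for 3 tasks = 0.779763; compare with U = 103/280 (approx. 0.367857)
U <= bound, so schedulable by RM sufficient condition.

0.3679


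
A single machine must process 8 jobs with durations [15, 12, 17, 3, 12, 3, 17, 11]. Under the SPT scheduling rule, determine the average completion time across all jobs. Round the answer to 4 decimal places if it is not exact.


Sort jobs by processing time (SPT order): [3, 3, 11, 12, 12, 15, 17, 17]
Compute completion times sequentially:
  Job 1: processing = 3, completes at 3
  Job 2: processing = 3, completes at 6
  Job 3: processing = 11, completes at 17
  Job 4: processing = 12, completes at 29
  Job 5: processing = 12, completes at 41
  Job 6: processing = 15, completes at 56
  Job 7: processing = 17, completes at 73
  Job 8: processing = 17, completes at 90
Sum of completion times = 315
Average completion time = 315/8 = 39.375

39.375


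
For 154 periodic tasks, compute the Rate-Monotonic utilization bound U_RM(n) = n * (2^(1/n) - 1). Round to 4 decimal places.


Compute 2^(1/154) = 1.0045111002
Subtract 1: 1.0045111002 - 1 = 0.0045111002
Multiply by n: 154 * 0.0045111002 = 0.6947094308
Round to 4 dp: 0.6947

0.6947


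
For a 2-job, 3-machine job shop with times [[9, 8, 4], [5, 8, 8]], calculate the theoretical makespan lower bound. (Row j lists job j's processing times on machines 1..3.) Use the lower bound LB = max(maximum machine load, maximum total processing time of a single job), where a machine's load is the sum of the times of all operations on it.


Machine loads:
  Machine 1: 9 + 5 = 14
  Machine 2: 8 + 8 = 16
  Machine 3: 4 + 8 = 12
Max machine load = 16
Job totals:
  Job 1: 21
  Job 2: 21
Max job total = 21
Lower bound = max(16, 21) = 21

21


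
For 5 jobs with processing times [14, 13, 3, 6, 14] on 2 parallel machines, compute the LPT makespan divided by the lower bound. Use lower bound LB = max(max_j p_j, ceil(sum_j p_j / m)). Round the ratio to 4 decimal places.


LPT order: [14, 14, 13, 6, 3]
Machine loads after assignment: [27, 23]
LPT makespan = 27
Lower bound = max(max_job, ceil(total/2)) = max(14, 25) = 25
Ratio = 27 / 25 = 1.08

1.08


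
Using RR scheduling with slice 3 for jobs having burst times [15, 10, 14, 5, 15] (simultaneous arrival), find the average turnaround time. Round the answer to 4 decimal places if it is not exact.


Time quantum = 3
Execution trace:
  J1 runs 3 units, time = 3
  J2 runs 3 units, time = 6
  J3 runs 3 units, time = 9
  J4 runs 3 units, time = 12
  J5 runs 3 units, time = 15
  J1 runs 3 units, time = 18
  J2 runs 3 units, time = 21
  J3 runs 3 units, time = 24
  J4 runs 2 units, time = 26
  J5 runs 3 units, time = 29
  J1 runs 3 units, time = 32
  J2 runs 3 units, time = 35
  J3 runs 3 units, time = 38
  J5 runs 3 units, time = 41
  J1 runs 3 units, time = 44
  J2 runs 1 units, time = 45
  J3 runs 3 units, time = 48
  J5 runs 3 units, time = 51
  J1 runs 3 units, time = 54
  J3 runs 2 units, time = 56
  J5 runs 3 units, time = 59
Finish times: [54, 45, 56, 26, 59]
Average turnaround = 240/5 = 48.0

48.0


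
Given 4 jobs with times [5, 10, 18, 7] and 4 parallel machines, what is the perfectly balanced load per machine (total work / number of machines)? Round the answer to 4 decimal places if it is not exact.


Total processing time = 5 + 10 + 18 + 7 = 40
Number of machines = 4
Ideal balanced load = 40 / 4 = 10.0

10.0


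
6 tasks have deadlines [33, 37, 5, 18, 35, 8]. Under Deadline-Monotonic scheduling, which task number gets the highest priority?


Sort tasks by relative deadline (ascending):
  Task 3: deadline = 5
  Task 6: deadline = 8
  Task 4: deadline = 18
  Task 1: deadline = 33
  Task 5: deadline = 35
  Task 2: deadline = 37
Priority order (highest first): [3, 6, 4, 1, 5, 2]
Highest priority task = 3

3


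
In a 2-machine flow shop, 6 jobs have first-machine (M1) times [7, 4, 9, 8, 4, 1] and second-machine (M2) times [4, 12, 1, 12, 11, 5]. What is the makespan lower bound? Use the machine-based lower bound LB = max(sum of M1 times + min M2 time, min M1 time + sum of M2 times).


LB1 = sum(M1 times) + min(M2 times) = 33 + 1 = 34
LB2 = min(M1 times) + sum(M2 times) = 1 + 45 = 46
Lower bound = max(LB1, LB2) = max(34, 46) = 46

46


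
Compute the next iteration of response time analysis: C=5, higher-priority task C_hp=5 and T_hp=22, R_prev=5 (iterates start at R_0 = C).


R_next = C + ceil(R_prev / T_hp) * C_hp
ceil(5 / 22) = ceil(0.2273) = 1
Interference = 1 * 5 = 5
R_next = 5 + 5 = 10

10


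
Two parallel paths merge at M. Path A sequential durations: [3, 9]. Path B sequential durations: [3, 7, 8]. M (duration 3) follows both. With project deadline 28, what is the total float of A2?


Forward pass: ES(A2) = sum of predecessors on chain A = 3
EF = ES + duration = 3 + 9 = 12
Backward pass: LF(M) = deadline = 28; LS(M) = 28 - 3 = 25
LF(A2) = LS(M) - sum(successors on chain A) = 25 - 0 = 25
LS = LF - duration = 25 - 9 = 16
Total float = LS - ES = 16 - 3 = 13

13


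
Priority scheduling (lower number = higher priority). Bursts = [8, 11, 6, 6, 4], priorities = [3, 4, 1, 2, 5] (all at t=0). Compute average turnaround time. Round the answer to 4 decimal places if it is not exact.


Sort by priority (ascending = highest first):
Order: [(1, 6), (2, 6), (3, 8), (4, 11), (5, 4)]
Completion times:
  Priority 1, burst=6, C=6
  Priority 2, burst=6, C=12
  Priority 3, burst=8, C=20
  Priority 4, burst=11, C=31
  Priority 5, burst=4, C=35
Average turnaround = 104/5 = 20.8

20.8


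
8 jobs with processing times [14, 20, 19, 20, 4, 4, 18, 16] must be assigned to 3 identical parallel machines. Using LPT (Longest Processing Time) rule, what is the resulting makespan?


Sort jobs in decreasing order (LPT): [20, 20, 19, 18, 16, 14, 4, 4]
Assign each job to the least loaded machine:
  Machine 1: jobs [20, 16, 4], load = 40
  Machine 2: jobs [20, 14, 4], load = 38
  Machine 3: jobs [19, 18], load = 37
Makespan = max load = 40

40


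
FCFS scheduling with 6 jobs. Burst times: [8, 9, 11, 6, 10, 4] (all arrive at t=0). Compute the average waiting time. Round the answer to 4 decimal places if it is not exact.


FCFS order (as given): [8, 9, 11, 6, 10, 4]
Waiting times:
  Job 1: wait = 0
  Job 2: wait = 8
  Job 3: wait = 17
  Job 4: wait = 28
  Job 5: wait = 34
  Job 6: wait = 44
Sum of waiting times = 131
Average waiting time = 131/6 = 21.8333

21.8333


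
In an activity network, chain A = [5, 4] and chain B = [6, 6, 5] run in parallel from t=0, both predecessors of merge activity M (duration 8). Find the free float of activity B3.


ES(B3) = sum of predecessors on chain B = 12
EF(B3) = ES + duration = 12 + 5 = 17
Successor of B3 is M. ES(M) = max(sum(A), sum(B)) = max(9, 17) = 17
Free float = ES(successor) - EF(current) = 17 - 17 = 0

0


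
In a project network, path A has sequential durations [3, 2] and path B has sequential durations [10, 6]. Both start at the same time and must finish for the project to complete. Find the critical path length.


Path A total = 3 + 2 = 5
Path B total = 10 + 6 = 16
Critical path = longest path = max(5, 16) = 16

16


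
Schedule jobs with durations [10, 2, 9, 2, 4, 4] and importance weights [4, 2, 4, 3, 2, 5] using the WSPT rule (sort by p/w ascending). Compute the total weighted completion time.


Compute p/w ratios and sort ascending (WSPT): [(2, 3), (4, 5), (2, 2), (4, 2), (9, 4), (10, 4)]
Compute weighted completion times:
  Job (p=2,w=3): C=2, w*C=3*2=6
  Job (p=4,w=5): C=6, w*C=5*6=30
  Job (p=2,w=2): C=8, w*C=2*8=16
  Job (p=4,w=2): C=12, w*C=2*12=24
  Job (p=9,w=4): C=21, w*C=4*21=84
  Job (p=10,w=4): C=31, w*C=4*31=124
Total weighted completion time = 284

284


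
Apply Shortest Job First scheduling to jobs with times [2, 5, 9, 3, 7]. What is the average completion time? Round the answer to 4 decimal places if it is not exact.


SJF order (ascending): [2, 3, 5, 7, 9]
Completion times:
  Job 1: burst=2, C=2
  Job 2: burst=3, C=5
  Job 3: burst=5, C=10
  Job 4: burst=7, C=17
  Job 5: burst=9, C=26
Average completion = 60/5 = 12.0

12.0


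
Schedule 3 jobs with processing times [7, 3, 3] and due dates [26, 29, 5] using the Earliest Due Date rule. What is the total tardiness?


Sort by due date (EDD order): [(3, 5), (7, 26), (3, 29)]
Compute completion times and tardiness:
  Job 1: p=3, d=5, C=3, tardiness=max(0,3-5)=0
  Job 2: p=7, d=26, C=10, tardiness=max(0,10-26)=0
  Job 3: p=3, d=29, C=13, tardiness=max(0,13-29)=0
Total tardiness = 0

0


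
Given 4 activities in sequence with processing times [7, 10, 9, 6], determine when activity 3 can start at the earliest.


Activity 3 starts after activities 1 through 2 complete.
Predecessor durations: [7, 10]
ES = 7 + 10 = 17

17


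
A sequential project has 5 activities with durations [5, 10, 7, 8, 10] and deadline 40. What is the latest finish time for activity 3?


LF(activity 3) = deadline - sum of successor durations
Successors: activities 4 through 5 with durations [8, 10]
Sum of successor durations = 18
LF = 40 - 18 = 22

22


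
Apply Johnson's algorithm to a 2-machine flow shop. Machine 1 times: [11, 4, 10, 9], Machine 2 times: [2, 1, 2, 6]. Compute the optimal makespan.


Apply Johnson's rule:
  Group 1 (a <= b): []
  Group 2 (a > b): [(4, 9, 6), (1, 11, 2), (3, 10, 2), (2, 4, 1)]
Optimal job order: [4, 1, 3, 2]
Schedule:
  Job 4: M1 done at 9, M2 done at 15
  Job 1: M1 done at 20, M2 done at 22
  Job 3: M1 done at 30, M2 done at 32
  Job 2: M1 done at 34, M2 done at 35
Makespan = 35

35


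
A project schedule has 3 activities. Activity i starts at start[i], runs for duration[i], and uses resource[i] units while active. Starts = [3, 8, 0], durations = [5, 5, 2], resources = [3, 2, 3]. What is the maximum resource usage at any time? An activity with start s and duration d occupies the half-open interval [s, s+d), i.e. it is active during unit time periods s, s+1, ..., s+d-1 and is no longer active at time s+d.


Each activity i is active on [start_i, start_i + duration_i).
Compute total resource usage per time slot:
  t=0: active resources = [3], total = 3
  t=1: active resources = [3], total = 3
  t=2: active resources = [], total = 0
  t=3: active resources = [3], total = 3
  t=4: active resources = [3], total = 3
  t=5: active resources = [3], total = 3
  t=6: active resources = [3], total = 3
  t=7: active resources = [3], total = 3
  t=8: active resources = [2], total = 2
  t=9: active resources = [2], total = 2
  t=10: active resources = [2], total = 2
  t=11: active resources = [2], total = 2
  t=12: active resources = [2], total = 2
Peak resource demand = 3

3


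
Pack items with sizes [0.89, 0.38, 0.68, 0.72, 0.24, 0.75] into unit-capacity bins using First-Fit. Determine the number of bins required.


Place items sequentially using First-Fit:
  Item 0.89 -> new Bin 1
  Item 0.38 -> new Bin 2
  Item 0.68 -> new Bin 3
  Item 0.72 -> new Bin 4
  Item 0.24 -> Bin 2 (now 0.62)
  Item 0.75 -> new Bin 5
Total bins used = 5

5


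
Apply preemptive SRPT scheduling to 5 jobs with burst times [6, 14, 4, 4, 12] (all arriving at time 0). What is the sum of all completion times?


Since all jobs arrive at t=0, SRPT equals SPT ordering.
SPT order: [4, 4, 6, 12, 14]
Completion times:
  Job 1: p=4, C=4
  Job 2: p=4, C=8
  Job 3: p=6, C=14
  Job 4: p=12, C=26
  Job 5: p=14, C=40
Total completion time = 4 + 8 + 14 + 26 + 40 = 92

92


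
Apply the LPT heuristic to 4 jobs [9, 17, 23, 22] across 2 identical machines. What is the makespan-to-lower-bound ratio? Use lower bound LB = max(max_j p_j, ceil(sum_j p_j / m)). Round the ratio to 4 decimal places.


LPT order: [23, 22, 17, 9]
Machine loads after assignment: [32, 39]
LPT makespan = 39
Lower bound = max(max_job, ceil(total/2)) = max(23, 36) = 36
Ratio = 39 / 36 = 1.0833

1.0833


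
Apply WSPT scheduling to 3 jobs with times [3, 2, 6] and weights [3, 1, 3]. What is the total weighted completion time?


Compute p/w ratios and sort ascending (WSPT): [(3, 3), (2, 1), (6, 3)]
Compute weighted completion times:
  Job (p=3,w=3): C=3, w*C=3*3=9
  Job (p=2,w=1): C=5, w*C=1*5=5
  Job (p=6,w=3): C=11, w*C=3*11=33
Total weighted completion time = 47

47


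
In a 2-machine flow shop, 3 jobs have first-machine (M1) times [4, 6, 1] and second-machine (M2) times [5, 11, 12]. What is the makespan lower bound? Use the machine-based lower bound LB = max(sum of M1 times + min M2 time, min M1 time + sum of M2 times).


LB1 = sum(M1 times) + min(M2 times) = 11 + 5 = 16
LB2 = min(M1 times) + sum(M2 times) = 1 + 28 = 29
Lower bound = max(LB1, LB2) = max(16, 29) = 29

29


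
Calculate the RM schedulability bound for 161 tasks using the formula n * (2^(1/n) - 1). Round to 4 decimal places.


Compute 2^(1/161) = 1.0043145429
Subtract 1: 1.0043145429 - 1 = 0.0043145429
Multiply by n: 161 * 0.0043145429 = 0.6946414069
Round to 4 dp: 0.6946

0.6946


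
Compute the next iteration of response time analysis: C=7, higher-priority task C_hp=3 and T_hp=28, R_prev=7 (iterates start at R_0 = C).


R_next = C + ceil(R_prev / T_hp) * C_hp
ceil(7 / 28) = ceil(0.25) = 1
Interference = 1 * 3 = 3
R_next = 7 + 3 = 10

10


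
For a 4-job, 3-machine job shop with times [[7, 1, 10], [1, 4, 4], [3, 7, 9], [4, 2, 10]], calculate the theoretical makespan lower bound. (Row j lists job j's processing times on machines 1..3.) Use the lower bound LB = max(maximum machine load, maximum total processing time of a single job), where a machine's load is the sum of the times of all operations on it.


Machine loads:
  Machine 1: 7 + 1 + 3 + 4 = 15
  Machine 2: 1 + 4 + 7 + 2 = 14
  Machine 3: 10 + 4 + 9 + 10 = 33
Max machine load = 33
Job totals:
  Job 1: 18
  Job 2: 9
  Job 3: 19
  Job 4: 16
Max job total = 19
Lower bound = max(33, 19) = 33

33


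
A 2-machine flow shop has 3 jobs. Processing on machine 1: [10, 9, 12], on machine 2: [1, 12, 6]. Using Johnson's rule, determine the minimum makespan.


Apply Johnson's rule:
  Group 1 (a <= b): [(2, 9, 12)]
  Group 2 (a > b): [(3, 12, 6), (1, 10, 1)]
Optimal job order: [2, 3, 1]
Schedule:
  Job 2: M1 done at 9, M2 done at 21
  Job 3: M1 done at 21, M2 done at 27
  Job 1: M1 done at 31, M2 done at 32
Makespan = 32

32


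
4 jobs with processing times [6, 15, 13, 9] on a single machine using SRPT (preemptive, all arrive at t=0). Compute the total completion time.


Since all jobs arrive at t=0, SRPT equals SPT ordering.
SPT order: [6, 9, 13, 15]
Completion times:
  Job 1: p=6, C=6
  Job 2: p=9, C=15
  Job 3: p=13, C=28
  Job 4: p=15, C=43
Total completion time = 6 + 15 + 28 + 43 = 92

92


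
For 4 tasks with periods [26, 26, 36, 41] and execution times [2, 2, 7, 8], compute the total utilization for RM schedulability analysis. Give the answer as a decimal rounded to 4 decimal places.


Compute individual utilizations (exact fractions):
  Task 1: C/T = 2/26 = 1/13 (approx. 0.0769)
  Task 2: C/T = 2/26 = 1/13 (approx. 0.0769)
  Task 3: C/T = 7/36 (approx. 0.1944)
  Task 4: C/T = 8/41 (approx. 0.1951)
Total utilization U = 1/13 + 1/13 + 7/36 + 8/41 = 10427/19188
Rounded to 4 decimal places: U = 0.5434
RM (Liu & Layland) bound for 4 tasks = 0.756828; compare with U = 10427/19188 (approx. 0.543413)
U <= bound, so schedulable by RM sufficient condition.

0.5434


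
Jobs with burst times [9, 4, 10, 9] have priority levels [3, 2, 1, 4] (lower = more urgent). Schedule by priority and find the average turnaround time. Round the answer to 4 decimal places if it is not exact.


Sort by priority (ascending = highest first):
Order: [(1, 10), (2, 4), (3, 9), (4, 9)]
Completion times:
  Priority 1, burst=10, C=10
  Priority 2, burst=4, C=14
  Priority 3, burst=9, C=23
  Priority 4, burst=9, C=32
Average turnaround = 79/4 = 19.75

19.75


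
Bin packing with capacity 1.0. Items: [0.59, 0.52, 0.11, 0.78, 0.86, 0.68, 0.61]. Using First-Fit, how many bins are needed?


Place items sequentially using First-Fit:
  Item 0.59 -> new Bin 1
  Item 0.52 -> new Bin 2
  Item 0.11 -> Bin 1 (now 0.7)
  Item 0.78 -> new Bin 3
  Item 0.86 -> new Bin 4
  Item 0.68 -> new Bin 5
  Item 0.61 -> new Bin 6
Total bins used = 6

6


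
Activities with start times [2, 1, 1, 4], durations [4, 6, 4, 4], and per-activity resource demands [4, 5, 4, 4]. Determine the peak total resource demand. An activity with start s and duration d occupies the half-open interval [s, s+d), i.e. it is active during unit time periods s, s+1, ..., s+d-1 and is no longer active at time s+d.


Each activity i is active on [start_i, start_i + duration_i).
Compute total resource usage per time slot:
  t=0: active resources = [], total = 0
  t=1: active resources = [5, 4], total = 9
  t=2: active resources = [4, 5, 4], total = 13
  t=3: active resources = [4, 5, 4], total = 13
  t=4: active resources = [4, 5, 4, 4], total = 17
  t=5: active resources = [4, 5, 4], total = 13
  t=6: active resources = [5, 4], total = 9
  t=7: active resources = [4], total = 4
Peak resource demand = 17

17


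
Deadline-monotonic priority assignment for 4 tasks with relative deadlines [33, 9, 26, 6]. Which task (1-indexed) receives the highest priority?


Sort tasks by relative deadline (ascending):
  Task 4: deadline = 6
  Task 2: deadline = 9
  Task 3: deadline = 26
  Task 1: deadline = 33
Priority order (highest first): [4, 2, 3, 1]
Highest priority task = 4

4


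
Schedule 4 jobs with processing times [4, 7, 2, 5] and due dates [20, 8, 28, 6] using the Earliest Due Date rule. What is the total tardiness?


Sort by due date (EDD order): [(5, 6), (7, 8), (4, 20), (2, 28)]
Compute completion times and tardiness:
  Job 1: p=5, d=6, C=5, tardiness=max(0,5-6)=0
  Job 2: p=7, d=8, C=12, tardiness=max(0,12-8)=4
  Job 3: p=4, d=20, C=16, tardiness=max(0,16-20)=0
  Job 4: p=2, d=28, C=18, tardiness=max(0,18-28)=0
Total tardiness = 4

4


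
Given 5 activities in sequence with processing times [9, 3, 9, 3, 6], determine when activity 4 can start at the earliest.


Activity 4 starts after activities 1 through 3 complete.
Predecessor durations: [9, 3, 9]
ES = 9 + 3 + 9 = 21

21


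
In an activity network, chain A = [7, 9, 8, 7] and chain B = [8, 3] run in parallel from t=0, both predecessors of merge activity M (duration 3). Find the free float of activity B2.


ES(B2) = sum of predecessors on chain B = 8
EF(B2) = ES + duration = 8 + 3 = 11
Successor of B2 is M. ES(M) = max(sum(A), sum(B)) = max(31, 11) = 31
Free float = ES(successor) - EF(current) = 31 - 11 = 20

20


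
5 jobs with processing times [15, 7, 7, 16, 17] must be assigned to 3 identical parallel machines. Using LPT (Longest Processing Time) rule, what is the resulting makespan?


Sort jobs in decreasing order (LPT): [17, 16, 15, 7, 7]
Assign each job to the least loaded machine:
  Machine 1: jobs [17], load = 17
  Machine 2: jobs [16, 7], load = 23
  Machine 3: jobs [15, 7], load = 22
Makespan = max load = 23

23


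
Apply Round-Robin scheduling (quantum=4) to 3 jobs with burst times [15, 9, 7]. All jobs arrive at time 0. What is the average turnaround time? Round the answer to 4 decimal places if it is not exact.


Time quantum = 4
Execution trace:
  J1 runs 4 units, time = 4
  J2 runs 4 units, time = 8
  J3 runs 4 units, time = 12
  J1 runs 4 units, time = 16
  J2 runs 4 units, time = 20
  J3 runs 3 units, time = 23
  J1 runs 4 units, time = 27
  J2 runs 1 units, time = 28
  J1 runs 3 units, time = 31
Finish times: [31, 28, 23]
Average turnaround = 82/3 = 27.3333

27.3333


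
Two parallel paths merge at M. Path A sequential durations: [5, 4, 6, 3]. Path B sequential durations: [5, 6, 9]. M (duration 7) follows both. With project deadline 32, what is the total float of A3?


Forward pass: ES(A3) = sum of predecessors on chain A = 9
EF = ES + duration = 9 + 6 = 15
Backward pass: LF(M) = deadline = 32; LS(M) = 32 - 7 = 25
LF(A3) = LS(M) - sum(successors on chain A) = 25 - 3 = 22
LS = LF - duration = 22 - 6 = 16
Total float = LS - ES = 16 - 9 = 7

7


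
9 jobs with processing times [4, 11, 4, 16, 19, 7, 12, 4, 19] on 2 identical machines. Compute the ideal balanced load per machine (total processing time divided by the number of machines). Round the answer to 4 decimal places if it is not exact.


Total processing time = 4 + 11 + 4 + 16 + 19 + 7 + 12 + 4 + 19 = 96
Number of machines = 2
Ideal balanced load = 96 / 2 = 48.0

48.0


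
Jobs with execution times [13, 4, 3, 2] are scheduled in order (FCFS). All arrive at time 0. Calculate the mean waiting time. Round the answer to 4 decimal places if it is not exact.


FCFS order (as given): [13, 4, 3, 2]
Waiting times:
  Job 1: wait = 0
  Job 2: wait = 13
  Job 3: wait = 17
  Job 4: wait = 20
Sum of waiting times = 50
Average waiting time = 50/4 = 12.5

12.5


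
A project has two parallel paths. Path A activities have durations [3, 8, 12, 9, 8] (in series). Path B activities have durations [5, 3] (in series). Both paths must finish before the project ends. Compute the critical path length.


Path A total = 3 + 8 + 12 + 9 + 8 = 40
Path B total = 5 + 3 = 8
Critical path = longest path = max(40, 8) = 40

40


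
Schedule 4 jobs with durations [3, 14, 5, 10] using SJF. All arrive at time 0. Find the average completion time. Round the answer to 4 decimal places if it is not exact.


SJF order (ascending): [3, 5, 10, 14]
Completion times:
  Job 1: burst=3, C=3
  Job 2: burst=5, C=8
  Job 3: burst=10, C=18
  Job 4: burst=14, C=32
Average completion = 61/4 = 15.25

15.25


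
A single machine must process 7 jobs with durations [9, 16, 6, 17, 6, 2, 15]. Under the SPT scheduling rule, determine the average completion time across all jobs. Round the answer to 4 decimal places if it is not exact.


Sort jobs by processing time (SPT order): [2, 6, 6, 9, 15, 16, 17]
Compute completion times sequentially:
  Job 1: processing = 2, completes at 2
  Job 2: processing = 6, completes at 8
  Job 3: processing = 6, completes at 14
  Job 4: processing = 9, completes at 23
  Job 5: processing = 15, completes at 38
  Job 6: processing = 16, completes at 54
  Job 7: processing = 17, completes at 71
Sum of completion times = 210
Average completion time = 210/7 = 30.0

30.0


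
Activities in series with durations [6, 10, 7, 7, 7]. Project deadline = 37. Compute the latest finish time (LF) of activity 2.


LF(activity 2) = deadline - sum of successor durations
Successors: activities 3 through 5 with durations [7, 7, 7]
Sum of successor durations = 21
LF = 37 - 21 = 16

16


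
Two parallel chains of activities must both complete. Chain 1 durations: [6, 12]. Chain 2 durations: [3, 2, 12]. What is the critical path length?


Path A total = 6 + 12 = 18
Path B total = 3 + 2 + 12 = 17
Critical path = longest path = max(18, 17) = 18

18


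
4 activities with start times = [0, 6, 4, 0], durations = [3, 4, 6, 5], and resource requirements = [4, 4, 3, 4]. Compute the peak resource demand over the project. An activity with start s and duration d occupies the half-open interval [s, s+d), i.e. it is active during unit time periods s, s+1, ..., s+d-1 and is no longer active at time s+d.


Each activity i is active on [start_i, start_i + duration_i).
Compute total resource usage per time slot:
  t=0: active resources = [4, 4], total = 8
  t=1: active resources = [4, 4], total = 8
  t=2: active resources = [4, 4], total = 8
  t=3: active resources = [4], total = 4
  t=4: active resources = [3, 4], total = 7
  t=5: active resources = [3], total = 3
  t=6: active resources = [4, 3], total = 7
  t=7: active resources = [4, 3], total = 7
  t=8: active resources = [4, 3], total = 7
  t=9: active resources = [4, 3], total = 7
Peak resource demand = 8

8


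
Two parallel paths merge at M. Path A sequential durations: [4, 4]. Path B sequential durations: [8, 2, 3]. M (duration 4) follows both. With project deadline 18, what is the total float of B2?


Forward pass: ES(B2) = sum of predecessors on chain B = 8
EF = ES + duration = 8 + 2 = 10
Backward pass: LF(M) = deadline = 18; LS(M) = 18 - 4 = 14
LF(B2) = LS(M) - sum(successors on chain B) = 14 - 3 = 11
LS = LF - duration = 11 - 2 = 9
Total float = LS - ES = 9 - 8 = 1

1


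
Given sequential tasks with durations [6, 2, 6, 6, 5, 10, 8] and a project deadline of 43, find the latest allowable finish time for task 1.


LF(activity 1) = deadline - sum of successor durations
Successors: activities 2 through 7 with durations [2, 6, 6, 5, 10, 8]
Sum of successor durations = 37
LF = 43 - 37 = 6

6


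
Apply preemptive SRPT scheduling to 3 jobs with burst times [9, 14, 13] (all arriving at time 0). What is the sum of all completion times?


Since all jobs arrive at t=0, SRPT equals SPT ordering.
SPT order: [9, 13, 14]
Completion times:
  Job 1: p=9, C=9
  Job 2: p=13, C=22
  Job 3: p=14, C=36
Total completion time = 9 + 22 + 36 = 67

67


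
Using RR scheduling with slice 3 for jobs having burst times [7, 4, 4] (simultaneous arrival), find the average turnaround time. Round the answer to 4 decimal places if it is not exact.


Time quantum = 3
Execution trace:
  J1 runs 3 units, time = 3
  J2 runs 3 units, time = 6
  J3 runs 3 units, time = 9
  J1 runs 3 units, time = 12
  J2 runs 1 units, time = 13
  J3 runs 1 units, time = 14
  J1 runs 1 units, time = 15
Finish times: [15, 13, 14]
Average turnaround = 42/3 = 14.0

14.0


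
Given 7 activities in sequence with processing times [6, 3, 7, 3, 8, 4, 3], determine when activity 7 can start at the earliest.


Activity 7 starts after activities 1 through 6 complete.
Predecessor durations: [6, 3, 7, 3, 8, 4]
ES = 6 + 3 + 7 + 3 + 8 + 4 = 31

31


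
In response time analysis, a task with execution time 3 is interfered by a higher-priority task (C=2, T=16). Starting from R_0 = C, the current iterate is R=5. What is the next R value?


R_next = C + ceil(R_prev / T_hp) * C_hp
ceil(5 / 16) = ceil(0.3125) = 1
Interference = 1 * 2 = 2
R_next = 3 + 2 = 5
R_next = R_prev, so the iteration has converged (response time = 5).

5


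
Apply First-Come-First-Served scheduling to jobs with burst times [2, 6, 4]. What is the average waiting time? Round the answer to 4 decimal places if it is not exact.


FCFS order (as given): [2, 6, 4]
Waiting times:
  Job 1: wait = 0
  Job 2: wait = 2
  Job 3: wait = 8
Sum of waiting times = 10
Average waiting time = 10/3 = 3.3333

3.3333


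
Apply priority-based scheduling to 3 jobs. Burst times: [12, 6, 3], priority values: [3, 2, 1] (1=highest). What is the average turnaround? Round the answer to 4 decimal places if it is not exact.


Sort by priority (ascending = highest first):
Order: [(1, 3), (2, 6), (3, 12)]
Completion times:
  Priority 1, burst=3, C=3
  Priority 2, burst=6, C=9
  Priority 3, burst=12, C=21
Average turnaround = 33/3 = 11.0

11.0


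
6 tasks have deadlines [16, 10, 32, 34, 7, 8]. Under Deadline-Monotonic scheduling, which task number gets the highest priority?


Sort tasks by relative deadline (ascending):
  Task 5: deadline = 7
  Task 6: deadline = 8
  Task 2: deadline = 10
  Task 1: deadline = 16
  Task 3: deadline = 32
  Task 4: deadline = 34
Priority order (highest first): [5, 6, 2, 1, 3, 4]
Highest priority task = 5

5


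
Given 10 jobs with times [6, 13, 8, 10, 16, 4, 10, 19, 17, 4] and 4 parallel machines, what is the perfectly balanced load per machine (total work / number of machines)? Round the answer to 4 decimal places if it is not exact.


Total processing time = 6 + 13 + 8 + 10 + 16 + 4 + 10 + 19 + 17 + 4 = 107
Number of machines = 4
Ideal balanced load = 107 / 4 = 26.75

26.75


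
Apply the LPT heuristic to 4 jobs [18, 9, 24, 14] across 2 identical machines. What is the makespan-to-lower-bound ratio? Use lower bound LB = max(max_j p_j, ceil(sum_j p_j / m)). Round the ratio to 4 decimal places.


LPT order: [24, 18, 14, 9]
Machine loads after assignment: [33, 32]
LPT makespan = 33
Lower bound = max(max_job, ceil(total/2)) = max(24, 33) = 33
Ratio = 33 / 33 = 1.0

1.0


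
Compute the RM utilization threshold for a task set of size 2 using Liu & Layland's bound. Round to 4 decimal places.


Compute 2^(1/2) = 1.4142135624
Subtract 1: 1.4142135624 - 1 = 0.4142135624
Multiply by n: 2 * 0.4142135624 = 0.8284271248
Round to 4 dp: 0.8284

0.8284


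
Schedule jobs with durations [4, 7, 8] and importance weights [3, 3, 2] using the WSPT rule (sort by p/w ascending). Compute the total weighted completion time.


Compute p/w ratios and sort ascending (WSPT): [(4, 3), (7, 3), (8, 2)]
Compute weighted completion times:
  Job (p=4,w=3): C=4, w*C=3*4=12
  Job (p=7,w=3): C=11, w*C=3*11=33
  Job (p=8,w=2): C=19, w*C=2*19=38
Total weighted completion time = 83

83


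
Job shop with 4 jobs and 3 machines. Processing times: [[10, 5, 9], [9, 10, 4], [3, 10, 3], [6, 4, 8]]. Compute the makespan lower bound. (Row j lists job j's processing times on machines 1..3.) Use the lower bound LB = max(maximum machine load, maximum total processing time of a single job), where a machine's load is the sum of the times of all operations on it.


Machine loads:
  Machine 1: 10 + 9 + 3 + 6 = 28
  Machine 2: 5 + 10 + 10 + 4 = 29
  Machine 3: 9 + 4 + 3 + 8 = 24
Max machine load = 29
Job totals:
  Job 1: 24
  Job 2: 23
  Job 3: 16
  Job 4: 18
Max job total = 24
Lower bound = max(29, 24) = 29

29


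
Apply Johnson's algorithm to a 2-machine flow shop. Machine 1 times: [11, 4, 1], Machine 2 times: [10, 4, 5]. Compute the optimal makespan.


Apply Johnson's rule:
  Group 1 (a <= b): [(3, 1, 5), (2, 4, 4)]
  Group 2 (a > b): [(1, 11, 10)]
Optimal job order: [3, 2, 1]
Schedule:
  Job 3: M1 done at 1, M2 done at 6
  Job 2: M1 done at 5, M2 done at 10
  Job 1: M1 done at 16, M2 done at 26
Makespan = 26

26


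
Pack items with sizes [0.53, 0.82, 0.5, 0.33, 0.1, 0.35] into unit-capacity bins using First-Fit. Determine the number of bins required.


Place items sequentially using First-Fit:
  Item 0.53 -> new Bin 1
  Item 0.82 -> new Bin 2
  Item 0.5 -> new Bin 3
  Item 0.33 -> Bin 1 (now 0.86)
  Item 0.1 -> Bin 1 (now 0.96)
  Item 0.35 -> Bin 3 (now 0.85)
Total bins used = 3

3


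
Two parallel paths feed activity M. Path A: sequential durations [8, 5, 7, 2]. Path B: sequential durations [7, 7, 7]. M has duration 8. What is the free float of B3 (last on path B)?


ES(B3) = sum of predecessors on chain B = 14
EF(B3) = ES + duration = 14 + 7 = 21
Successor of B3 is M. ES(M) = max(sum(A), sum(B)) = max(22, 21) = 22
Free float = ES(successor) - EF(current) = 22 - 21 = 1

1


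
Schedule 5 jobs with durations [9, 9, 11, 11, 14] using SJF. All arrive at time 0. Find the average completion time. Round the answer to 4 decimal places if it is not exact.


SJF order (ascending): [9, 9, 11, 11, 14]
Completion times:
  Job 1: burst=9, C=9
  Job 2: burst=9, C=18
  Job 3: burst=11, C=29
  Job 4: burst=11, C=40
  Job 5: burst=14, C=54
Average completion = 150/5 = 30.0

30.0


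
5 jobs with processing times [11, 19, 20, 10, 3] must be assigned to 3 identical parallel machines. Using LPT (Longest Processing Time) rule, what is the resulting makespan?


Sort jobs in decreasing order (LPT): [20, 19, 11, 10, 3]
Assign each job to the least loaded machine:
  Machine 1: jobs [20], load = 20
  Machine 2: jobs [19, 3], load = 22
  Machine 3: jobs [11, 10], load = 21
Makespan = max load = 22

22


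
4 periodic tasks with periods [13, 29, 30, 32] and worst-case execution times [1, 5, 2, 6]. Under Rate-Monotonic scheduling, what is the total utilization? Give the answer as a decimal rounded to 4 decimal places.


Compute individual utilizations (exact fractions):
  Task 1: C/T = 1/13 (approx. 0.0769)
  Task 2: C/T = 5/29 (approx. 0.1724)
  Task 3: C/T = 2/30 = 1/15 (approx. 0.0667)
  Task 4: C/T = 6/32 = 3/16 (approx. 0.1875)
Total utilization U = 1/13 + 5/29 + 1/15 + 3/16 = 45557/90480
Rounded to 4 decimal places: U = 0.5035
RM (Liu & Layland) bound for 4 tasks = 0.756828; compare with U = 45557/90480 (approx. 0.503504)
U <= bound, so schedulable by RM sufficient condition.

0.5035


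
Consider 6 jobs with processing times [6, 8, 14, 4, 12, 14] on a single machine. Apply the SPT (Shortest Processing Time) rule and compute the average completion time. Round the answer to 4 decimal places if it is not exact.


Sort jobs by processing time (SPT order): [4, 6, 8, 12, 14, 14]
Compute completion times sequentially:
  Job 1: processing = 4, completes at 4
  Job 2: processing = 6, completes at 10
  Job 3: processing = 8, completes at 18
  Job 4: processing = 12, completes at 30
  Job 5: processing = 14, completes at 44
  Job 6: processing = 14, completes at 58
Sum of completion times = 164
Average completion time = 164/6 = 27.3333

27.3333


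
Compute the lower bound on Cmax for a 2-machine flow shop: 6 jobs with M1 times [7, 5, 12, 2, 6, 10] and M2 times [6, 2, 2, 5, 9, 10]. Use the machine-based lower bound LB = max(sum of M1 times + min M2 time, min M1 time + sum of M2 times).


LB1 = sum(M1 times) + min(M2 times) = 42 + 2 = 44
LB2 = min(M1 times) + sum(M2 times) = 2 + 34 = 36
Lower bound = max(LB1, LB2) = max(44, 36) = 44

44


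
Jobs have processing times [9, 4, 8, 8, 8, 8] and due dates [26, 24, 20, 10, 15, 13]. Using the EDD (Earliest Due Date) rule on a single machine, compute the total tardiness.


Sort by due date (EDD order): [(8, 10), (8, 13), (8, 15), (8, 20), (4, 24), (9, 26)]
Compute completion times and tardiness:
  Job 1: p=8, d=10, C=8, tardiness=max(0,8-10)=0
  Job 2: p=8, d=13, C=16, tardiness=max(0,16-13)=3
  Job 3: p=8, d=15, C=24, tardiness=max(0,24-15)=9
  Job 4: p=8, d=20, C=32, tardiness=max(0,32-20)=12
  Job 5: p=4, d=24, C=36, tardiness=max(0,36-24)=12
  Job 6: p=9, d=26, C=45, tardiness=max(0,45-26)=19
Total tardiness = 55

55


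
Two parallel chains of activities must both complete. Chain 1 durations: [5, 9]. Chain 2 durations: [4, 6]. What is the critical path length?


Path A total = 5 + 9 = 14
Path B total = 4 + 6 = 10
Critical path = longest path = max(14, 10) = 14

14


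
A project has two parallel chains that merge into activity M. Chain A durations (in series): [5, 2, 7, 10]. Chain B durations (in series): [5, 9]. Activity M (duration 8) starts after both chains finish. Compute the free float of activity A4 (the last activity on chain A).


ES(A4) = sum of predecessors on chain A = 14
EF(A4) = ES + duration = 14 + 10 = 24
Successor of A4 is M. ES(M) = max(sum(A), sum(B)) = max(24, 14) = 24
Free float = ES(successor) - EF(current) = 24 - 24 = 0

0


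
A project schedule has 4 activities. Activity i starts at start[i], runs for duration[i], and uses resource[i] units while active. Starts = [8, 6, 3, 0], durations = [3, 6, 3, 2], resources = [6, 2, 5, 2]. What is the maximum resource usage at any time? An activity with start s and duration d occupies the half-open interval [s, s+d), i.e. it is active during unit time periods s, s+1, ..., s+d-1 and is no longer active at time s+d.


Each activity i is active on [start_i, start_i + duration_i).
Compute total resource usage per time slot:
  t=0: active resources = [2], total = 2
  t=1: active resources = [2], total = 2
  t=2: active resources = [], total = 0
  t=3: active resources = [5], total = 5
  t=4: active resources = [5], total = 5
  t=5: active resources = [5], total = 5
  t=6: active resources = [2], total = 2
  t=7: active resources = [2], total = 2
  t=8: active resources = [6, 2], total = 8
  t=9: active resources = [6, 2], total = 8
  t=10: active resources = [6, 2], total = 8
  t=11: active resources = [2], total = 2
Peak resource demand = 8

8


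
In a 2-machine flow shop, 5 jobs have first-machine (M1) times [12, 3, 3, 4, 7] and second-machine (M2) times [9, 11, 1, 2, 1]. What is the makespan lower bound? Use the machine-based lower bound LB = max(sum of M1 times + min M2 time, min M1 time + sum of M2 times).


LB1 = sum(M1 times) + min(M2 times) = 29 + 1 = 30
LB2 = min(M1 times) + sum(M2 times) = 3 + 24 = 27
Lower bound = max(LB1, LB2) = max(30, 27) = 30

30
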